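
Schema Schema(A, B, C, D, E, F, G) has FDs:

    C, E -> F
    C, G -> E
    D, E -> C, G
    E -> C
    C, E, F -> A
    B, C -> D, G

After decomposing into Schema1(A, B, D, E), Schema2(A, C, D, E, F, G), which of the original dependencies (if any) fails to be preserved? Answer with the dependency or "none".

B, C -> D, G

Check B, C → D, G: no single fragment contains all of {B, C, D, G}, and the restricted closure of {B, C} across the fragments never reaches {D, G}.
C, E → F is preserved.
C, G → E is preserved.
D, E → C, G is preserved.
E → C is preserved.
C, E, F → A is preserved.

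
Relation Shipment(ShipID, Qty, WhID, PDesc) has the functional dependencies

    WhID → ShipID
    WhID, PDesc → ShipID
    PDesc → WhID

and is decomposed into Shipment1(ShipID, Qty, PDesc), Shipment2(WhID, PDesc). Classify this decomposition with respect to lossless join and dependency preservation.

lossless but not dependency-preserving

Lossless test: (PDesc)⁺ = {ShipID, WhID, PDesc}, which contains all of one fragment — lossless.
Dependency preservation: the restricted closure of {WhID} across the fragments never reaches {ShipID}, so WhID → ShipID cannot be enforced without a join — not preserved.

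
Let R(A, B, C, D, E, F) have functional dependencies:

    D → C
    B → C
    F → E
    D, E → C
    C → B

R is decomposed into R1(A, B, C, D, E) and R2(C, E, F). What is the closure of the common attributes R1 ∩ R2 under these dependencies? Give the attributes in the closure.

B, C, E

R1 ∩ R2 = {C, E}.
C → B applies, adding B
Closure: {B, C, E}.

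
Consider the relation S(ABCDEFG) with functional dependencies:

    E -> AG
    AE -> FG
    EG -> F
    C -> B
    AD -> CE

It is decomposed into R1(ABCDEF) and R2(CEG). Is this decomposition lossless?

Yes

Common attributes: R1 ∩ R2 = {CE}.
Closure of {CE}: E → AG applies, adding AG; AE → FG applies, adding F; C → B applies, adding B. So (CE)⁺ = {ABCEFG}.
This closure contains every attribute of R2, so R1 ∩ R2 → R2. The join is lossless.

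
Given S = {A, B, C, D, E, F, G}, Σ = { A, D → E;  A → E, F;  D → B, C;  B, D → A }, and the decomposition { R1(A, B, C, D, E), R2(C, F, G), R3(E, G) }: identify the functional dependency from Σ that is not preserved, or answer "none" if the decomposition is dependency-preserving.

A → E, F

Check A → E, F: no single fragment contains all of {A, E, F}, and the restricted closure of {A} across the fragments never reaches {E, F}.
A, D → E is preserved.
D → B, C is preserved.
B, D → A is preserved.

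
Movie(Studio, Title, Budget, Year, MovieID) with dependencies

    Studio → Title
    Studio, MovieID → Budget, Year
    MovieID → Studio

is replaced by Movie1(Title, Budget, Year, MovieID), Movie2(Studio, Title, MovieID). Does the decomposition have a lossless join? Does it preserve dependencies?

lossless and dependency-preserving

Lossless test: (Title, MovieID)⁺ = {Studio, Title, Budget, Year, MovieID}, which contains all of one fragment — lossless.
Dependency preservation: Studio, MovieID → Budget, Year is not contained in any single fragment, but the restricted closure of its left-hand side across the fragments still reaches the right-hand side; the remaining FDs each lie inside some fragment. All dependencies are preserved.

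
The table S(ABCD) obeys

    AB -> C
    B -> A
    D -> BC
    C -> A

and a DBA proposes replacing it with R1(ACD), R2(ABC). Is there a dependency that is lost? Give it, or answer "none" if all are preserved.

D -> BC

Check D → BC: no single fragment contains all of {BCD}, and the restricted closure of {D} across the fragments never reaches {BC}.
AB → C is preserved.
B → A is preserved.
C → A is preserved.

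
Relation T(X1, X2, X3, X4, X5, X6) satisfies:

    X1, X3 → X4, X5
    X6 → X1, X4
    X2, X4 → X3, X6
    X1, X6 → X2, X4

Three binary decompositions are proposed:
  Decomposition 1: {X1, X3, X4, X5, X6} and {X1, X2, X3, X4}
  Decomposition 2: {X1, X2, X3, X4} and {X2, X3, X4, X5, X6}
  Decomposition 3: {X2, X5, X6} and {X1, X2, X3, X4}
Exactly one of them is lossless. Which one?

Decomposition 1: common = {X1, X3, X4}, closure = {X1, X3, X4, X5} → lossy.
Decomposition 2: common = {X2, X3, X4}, closure = {X1, X2, X3, X4, X5, X6} → lossless.
Decomposition 3: common = {X2}, closure = {X2} → lossy.

Decomposition 2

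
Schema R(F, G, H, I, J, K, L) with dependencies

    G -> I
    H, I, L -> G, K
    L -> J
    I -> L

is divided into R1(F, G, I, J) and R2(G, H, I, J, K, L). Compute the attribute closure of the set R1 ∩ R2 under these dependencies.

R1 ∩ R2 = {G, I, J}.
I → L applies, adding L
Closure: {G, I, J, L}.

G, I, J, L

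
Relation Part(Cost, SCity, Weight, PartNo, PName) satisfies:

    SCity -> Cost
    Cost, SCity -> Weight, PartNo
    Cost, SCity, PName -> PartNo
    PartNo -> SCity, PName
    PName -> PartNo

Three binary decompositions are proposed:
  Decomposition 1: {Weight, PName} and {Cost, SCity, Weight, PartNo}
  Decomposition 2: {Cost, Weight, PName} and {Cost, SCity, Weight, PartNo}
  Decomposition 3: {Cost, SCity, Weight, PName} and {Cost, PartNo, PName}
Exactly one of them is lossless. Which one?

Decomposition 1: common = {Weight}, closure = {Weight} → lossy.
Decomposition 2: common = {Cost, Weight}, closure = {Cost, Weight} → lossy.
Decomposition 3: common = {Cost, PName}, closure = {Cost, SCity, Weight, PartNo, PName} → lossless.

Decomposition 3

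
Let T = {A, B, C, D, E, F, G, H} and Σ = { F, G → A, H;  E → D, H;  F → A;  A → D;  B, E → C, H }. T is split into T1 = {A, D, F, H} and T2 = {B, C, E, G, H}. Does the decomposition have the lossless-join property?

No

Common attributes: T1 ∩ T2 = {H}.
No dependency enlarges {H}, so (H)⁺ = {H}.
The closure contains neither all of T1 = {A, D, F, H} nor all of T2 = {B, C, E, G, H}, so the common attributes are not a superkey of either fragment. The join is lossy.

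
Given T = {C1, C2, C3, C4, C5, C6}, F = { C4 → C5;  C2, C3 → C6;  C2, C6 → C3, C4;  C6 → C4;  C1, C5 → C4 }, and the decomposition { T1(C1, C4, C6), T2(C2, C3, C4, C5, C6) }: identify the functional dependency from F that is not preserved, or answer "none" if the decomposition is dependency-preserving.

Check C1, C5 → C4: no single fragment contains all of {C1, C4, C5}, and the restricted closure of {C1, C5} across the fragments never reaches {C4}.
C4 → C5 is preserved.
C2, C3 → C6 is preserved.
C2, C6 → C3, C4 is preserved.
C6 → C4 is preserved.

C1, C5 → C4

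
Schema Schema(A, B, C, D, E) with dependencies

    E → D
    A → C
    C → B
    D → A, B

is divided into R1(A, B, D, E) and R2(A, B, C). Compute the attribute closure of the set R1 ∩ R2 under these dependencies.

A, B, C

R1 ∩ R2 = {A, B}.
A → C applies, adding C
Closure: {A, B, C}.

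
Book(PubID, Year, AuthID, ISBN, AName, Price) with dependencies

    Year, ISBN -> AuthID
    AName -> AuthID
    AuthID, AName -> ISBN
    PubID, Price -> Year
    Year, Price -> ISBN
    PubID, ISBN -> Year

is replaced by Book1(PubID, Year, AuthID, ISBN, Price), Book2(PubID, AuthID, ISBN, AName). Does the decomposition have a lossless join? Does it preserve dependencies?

lossy but dependency-preserving

Lossless test: (PubID, AuthID, ISBN)⁺ = {PubID, Year, AuthID, ISBN}, which is a superkey of neither fragment — lossy.
Dependency preservation: every FD's attributes lie within a single fragment, so each can be enforced locally — preserved.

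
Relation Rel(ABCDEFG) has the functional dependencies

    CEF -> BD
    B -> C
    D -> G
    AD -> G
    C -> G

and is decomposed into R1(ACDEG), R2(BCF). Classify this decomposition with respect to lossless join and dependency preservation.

lossy and not dependency-preserving

Lossless test: (C)⁺ = {CG}, which is a superkey of neither fragment — lossy.
Dependency preservation: the restricted closure of {CEF} across the fragments never reaches {BD}, so CEF → BD cannot be enforced without a join — not preserved.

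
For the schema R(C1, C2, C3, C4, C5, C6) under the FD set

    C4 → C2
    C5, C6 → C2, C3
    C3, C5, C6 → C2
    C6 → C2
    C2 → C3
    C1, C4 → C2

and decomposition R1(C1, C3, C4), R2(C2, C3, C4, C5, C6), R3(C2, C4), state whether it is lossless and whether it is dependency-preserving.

lossy but dependency-preserving

Lossless test (chase): Rows 1 and 2 agree on C4; apply C4→C2 and equate their C2 entries. Rows 1 and 3 agree on C2; apply C2→C3 and equate their C3 entries. No row becomes fully distinguished — the join is lossy.
Dependency preservation: C1, C4 → C2 is not contained in any single fragment, but the restricted closure of its left-hand side across the fragments still reaches the right-hand side; the remaining FDs each lie inside some fragment. All dependencies are preserved.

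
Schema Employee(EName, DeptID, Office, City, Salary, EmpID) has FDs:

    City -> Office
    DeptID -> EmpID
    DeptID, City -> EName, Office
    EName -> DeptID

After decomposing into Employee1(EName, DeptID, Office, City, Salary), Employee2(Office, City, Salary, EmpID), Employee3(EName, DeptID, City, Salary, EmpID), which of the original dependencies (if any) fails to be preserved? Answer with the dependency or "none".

none

City → Office lies within Employee1.
DeptID → EmpID lies within Employee3.
DeptID, City → EName, Office lies within Employee1.
EName → DeptID lies within Employee1.
Every dependency is enforceable on the fragments, so the decomposition is dependency-preserving.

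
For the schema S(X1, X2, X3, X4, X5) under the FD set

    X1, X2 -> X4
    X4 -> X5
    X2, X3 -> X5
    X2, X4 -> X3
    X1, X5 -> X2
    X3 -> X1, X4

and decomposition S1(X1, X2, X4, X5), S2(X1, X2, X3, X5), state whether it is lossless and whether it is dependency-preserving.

lossless and dependency-preserving

Lossless test: (X1, X2, X5)⁺ = {X1, X2, X3, X4, X5}, which contains all of one fragment — lossless.
Dependency preservation: X2, X4 → X3; X3 → X1, X4 are not contained in any single fragment, but the restricted closure of each left-hand side across the fragments still reaches the right-hand side; the remaining FDs each lie inside some fragment. All dependencies are preserved.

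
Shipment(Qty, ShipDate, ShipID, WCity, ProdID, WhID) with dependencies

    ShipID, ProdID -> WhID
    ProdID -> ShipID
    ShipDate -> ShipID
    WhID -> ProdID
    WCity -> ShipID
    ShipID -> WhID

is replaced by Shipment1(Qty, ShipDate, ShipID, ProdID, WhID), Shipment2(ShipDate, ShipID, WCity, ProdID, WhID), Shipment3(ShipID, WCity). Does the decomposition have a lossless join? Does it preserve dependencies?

lossy but dependency-preserving

Lossless test (chase): Rows 1 and 3 agree on ShipID; apply ShipID→WhID and equate their WhID entries. Rows 1 and 3 agree on WhID; apply WhID→ProdID and equate their ProdID entries. No row becomes fully distinguished — the join is lossy.
Dependency preservation: every FD's attributes lie within a single fragment, so each can be enforced locally — preserved.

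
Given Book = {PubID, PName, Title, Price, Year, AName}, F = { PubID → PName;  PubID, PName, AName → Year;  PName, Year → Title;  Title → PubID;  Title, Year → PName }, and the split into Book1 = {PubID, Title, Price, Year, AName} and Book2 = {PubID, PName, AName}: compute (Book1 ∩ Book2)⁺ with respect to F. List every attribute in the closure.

Book1 ∩ Book2 = {PubID, AName}.
PubID → PName applies, adding PName
PubID, PName, AName → Year applies, adding Year
PName, Year → Title applies, adding Title
Closure: {PubID, PName, Title, Year, AName}.

PubID, PName, Title, Year, AName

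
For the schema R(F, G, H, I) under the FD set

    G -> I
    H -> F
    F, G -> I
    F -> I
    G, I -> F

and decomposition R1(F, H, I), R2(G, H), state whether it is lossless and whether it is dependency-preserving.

lossless but not dependency-preserving

Lossless test: (H)⁺ = {F, H, I}, which contains all of one fragment — lossless.
Dependency preservation: the restricted closure of {G} across the fragments never reaches {I}, so G → I cannot be enforced without a join — not preserved.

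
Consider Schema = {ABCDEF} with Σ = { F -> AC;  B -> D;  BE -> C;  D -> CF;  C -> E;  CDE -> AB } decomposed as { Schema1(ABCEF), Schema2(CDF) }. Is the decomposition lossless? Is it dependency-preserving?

Lossless test: (CF)⁺ = {ACEF}, which is a superkey of neither fragment — lossy.
Dependency preservation: the restricted closure of {B} across the fragments never reaches {D}, so B → D cannot be enforced without a join — not preserved.

lossy and not dependency-preserving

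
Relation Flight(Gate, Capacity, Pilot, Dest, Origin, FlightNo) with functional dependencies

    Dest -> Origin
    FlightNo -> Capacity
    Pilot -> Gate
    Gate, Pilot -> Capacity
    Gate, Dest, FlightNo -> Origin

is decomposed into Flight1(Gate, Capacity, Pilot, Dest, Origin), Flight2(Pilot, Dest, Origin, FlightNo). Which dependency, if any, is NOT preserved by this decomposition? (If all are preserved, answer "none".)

FlightNo -> Capacity

Check FlightNo → Capacity: no single fragment contains all of {Capacity, FlightNo}, and the restricted closure of {FlightNo} across the fragments never reaches {Capacity}.
Dest → Origin is preserved.
Pilot → Gate is preserved.
Gate, Pilot → Capacity is preserved.
Gate, Dest, FlightNo → Origin is preserved.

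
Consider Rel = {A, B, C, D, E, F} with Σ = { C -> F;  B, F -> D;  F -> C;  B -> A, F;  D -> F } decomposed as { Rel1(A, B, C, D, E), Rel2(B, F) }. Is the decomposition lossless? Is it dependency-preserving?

lossless but not dependency-preserving

Lossless test: (B)⁺ = {A, B, C, D, F}, which contains all of one fragment — lossless.
Dependency preservation: the restricted closure of {C} across the fragments never reaches {F}, so C → F cannot be enforced without a join — not preserved.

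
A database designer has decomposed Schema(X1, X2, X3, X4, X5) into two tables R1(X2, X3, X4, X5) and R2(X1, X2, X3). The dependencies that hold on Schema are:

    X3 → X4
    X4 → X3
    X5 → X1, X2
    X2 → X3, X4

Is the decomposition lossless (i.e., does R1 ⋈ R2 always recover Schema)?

No

Common attributes: R1 ∩ R2 = {X2, X3}.
Closure of {X2, X3}: X3 → X4 applies, adding X4. So (X2, X3)⁺ = {X2, X3, X4}.
The closure contains neither all of R1 = {X2, X3, X4, X5} nor all of R2 = {X1, X2, X3}, so the common attributes are not a superkey of either fragment. The join is lossy.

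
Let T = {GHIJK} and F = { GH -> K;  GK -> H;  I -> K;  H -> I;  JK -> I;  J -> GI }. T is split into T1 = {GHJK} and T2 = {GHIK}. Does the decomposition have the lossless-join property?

Common attributes: T1 ∩ T2 = {GHK}.
Closure of {GHK}: H → I applies, adding I. So (GHK)⁺ = {GHIK}.
This closure contains every attribute of T2, so T1 ∩ T2 → T2. The join is lossless.

Yes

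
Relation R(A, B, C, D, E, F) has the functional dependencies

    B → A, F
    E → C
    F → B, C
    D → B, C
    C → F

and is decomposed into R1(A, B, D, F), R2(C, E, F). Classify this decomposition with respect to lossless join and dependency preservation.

lossy but dependency-preserving

Lossless test: (F)⁺ = {A, B, C, F}, which is a superkey of neither fragment — lossy.
Dependency preservation: F → B, C; D → B, C are not contained in any single fragment, but the restricted closure of each left-hand side across the fragments still reaches the right-hand side; the remaining FDs each lie inside some fragment. All dependencies are preserved.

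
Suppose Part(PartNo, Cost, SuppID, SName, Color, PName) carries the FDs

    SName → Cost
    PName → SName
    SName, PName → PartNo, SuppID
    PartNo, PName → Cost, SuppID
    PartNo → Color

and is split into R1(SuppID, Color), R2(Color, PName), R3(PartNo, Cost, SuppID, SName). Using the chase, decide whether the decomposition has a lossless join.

No

Chase test. Columns are PartNo, Cost, SuppID, SName, Color, PName; row i has aⱼ where attribute j ∈ Ri, else bᵢⱼ.
Initial tableau (one row per fragment):
  row 1: b11 b12 a3 b14 a5 b16
  row 2: b21 b22 b23 b24 a5 a6
  row 3: a1 a2 a3 a4 b35 b36
No row becomes fully distinguished — the join is lossy.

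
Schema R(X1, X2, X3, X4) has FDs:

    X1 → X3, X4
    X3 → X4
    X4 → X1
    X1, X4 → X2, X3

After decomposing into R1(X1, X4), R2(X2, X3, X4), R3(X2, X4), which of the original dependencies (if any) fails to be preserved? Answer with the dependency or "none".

X1 → X3, X4: restricted closure across fragments reaches X3, X4.
X3 → X4 lies within R2.
X4 → X1 lies within R1.
X1, X4 → X2, X3: restricted closure across fragments reaches X2, X3.
Every dependency is enforceable on the fragments, so the decomposition is dependency-preserving.

none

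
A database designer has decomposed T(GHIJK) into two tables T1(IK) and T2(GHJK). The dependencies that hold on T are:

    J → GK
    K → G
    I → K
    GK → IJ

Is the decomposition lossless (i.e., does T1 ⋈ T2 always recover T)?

Yes

Common attributes: T1 ∩ T2 = {K}.
Closure of {K}: K → G applies, adding G; GK → IJ applies, adding IJ. So (K)⁺ = {GIJK}.
This closure contains every attribute of T1, so T1 ∩ T2 → T1. The join is lossless.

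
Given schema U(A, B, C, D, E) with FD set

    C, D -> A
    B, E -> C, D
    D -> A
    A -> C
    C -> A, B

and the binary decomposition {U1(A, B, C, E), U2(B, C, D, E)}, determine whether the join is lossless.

Common attributes: U1 ∩ U2 = {B, C, E}.
Closure of {B, C, E}: B, E → C, D applies, adding D; D → A applies, adding A. So (B, C, E)⁺ = {A, B, C, D, E}.
This closure contains every attribute of U1, so U1 ∩ U2 → U1. The join is lossless.

Yes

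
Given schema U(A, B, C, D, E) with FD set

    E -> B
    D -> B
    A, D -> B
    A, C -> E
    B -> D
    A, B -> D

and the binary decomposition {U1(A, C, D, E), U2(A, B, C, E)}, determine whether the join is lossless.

Yes

Common attributes: U1 ∩ U2 = {A, C, E}.
Closure of {A, C, E}: E → B applies, adding B; B → D applies, adding D. So (A, C, E)⁺ = {A, B, C, D, E}.
This closure contains every attribute of U1, so U1 ∩ U2 → U1. The join is lossless.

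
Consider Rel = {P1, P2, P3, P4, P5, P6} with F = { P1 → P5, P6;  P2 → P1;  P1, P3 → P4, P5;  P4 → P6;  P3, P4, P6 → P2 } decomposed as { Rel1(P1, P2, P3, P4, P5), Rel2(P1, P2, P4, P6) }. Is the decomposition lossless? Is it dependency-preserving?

Lossless test: (P1, P2, P4)⁺ = {P1, P2, P4, P5, P6}, which contains all of one fragment — lossless.
Dependency preservation: P1 → P5, P6; P3, P4, P6 → P2 are not contained in any single fragment, but the restricted closure of each left-hand side across the fragments still reaches the right-hand side; the remaining FDs each lie inside some fragment. All dependencies are preserved.

lossless and dependency-preserving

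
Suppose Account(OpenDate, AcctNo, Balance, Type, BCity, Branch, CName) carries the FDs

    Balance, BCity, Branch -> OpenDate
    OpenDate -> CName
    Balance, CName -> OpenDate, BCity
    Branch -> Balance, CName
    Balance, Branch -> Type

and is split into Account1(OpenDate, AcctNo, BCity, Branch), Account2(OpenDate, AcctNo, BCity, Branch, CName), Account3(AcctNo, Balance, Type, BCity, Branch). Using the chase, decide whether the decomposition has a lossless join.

Chase test. Columns are OpenDate, AcctNo, Balance, Type, BCity, Branch, CName; row i has aⱼ where attribute j ∈ Accounti, else bᵢⱼ.
Initial tableau (one row per fragment):
  row 1: a1 a2 b13 b14 a5 a6 b17
  row 2: a1 a2 b23 b24 a5 a6 a7
  row 3: b31 a2 a3 a4 a5 a6 b37
Rows 1 and 2 agree on OpenDate; apply OpenDate→CName and equate their CName entries.
Rows 1 and 2 agree on Branch; apply Branch→Balance, CName and equate their Balance, CName entries.
Rows 1 and 3 agree on Branch; apply Branch→Balance, CName and equate their Balance, CName entries.
Rows 1 and 2 agree on Balance, Branch; apply Balance, Branch→Type and equate their Type entries.
Rows 1 and 3 agree on Balance, Branch; apply Balance, Branch→Type and equate their Type entries.
Rows 1 and 3 agree on Balance, BCity, Branch; apply Balance, BCity, Branch→OpenDate and equate their OpenDate entries.
Row 1 is now all distinguished symbols — the join is lossless.

Yes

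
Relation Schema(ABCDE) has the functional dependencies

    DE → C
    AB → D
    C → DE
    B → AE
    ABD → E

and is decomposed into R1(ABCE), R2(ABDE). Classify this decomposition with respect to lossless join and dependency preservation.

Lossless test: (ABE)⁺ = {ABCDE}, which contains all of one fragment — lossless.
Dependency preservation: the restricted closure of {DE} across the fragments never reaches {C}, so DE → C cannot be enforced without a join — not preserved.

lossless but not dependency-preserving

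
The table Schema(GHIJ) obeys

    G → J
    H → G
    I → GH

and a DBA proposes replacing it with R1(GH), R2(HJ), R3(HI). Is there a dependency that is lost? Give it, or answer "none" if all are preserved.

Check G → J: no single fragment contains all of {GJ}, and the restricted closure of {G} across the fragments never reaches {J}.
H → G is preserved.
I → GH is preserved.

G → J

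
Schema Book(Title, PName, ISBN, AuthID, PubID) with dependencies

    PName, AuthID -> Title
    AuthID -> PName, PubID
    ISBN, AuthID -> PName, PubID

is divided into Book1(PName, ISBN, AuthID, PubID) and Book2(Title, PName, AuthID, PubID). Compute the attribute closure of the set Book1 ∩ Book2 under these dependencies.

Title, PName, AuthID, PubID

Book1 ∩ Book2 = {PName, AuthID, PubID}.
PName, AuthID → Title applies, adding Title
Closure: {Title, PName, AuthID, PubID}.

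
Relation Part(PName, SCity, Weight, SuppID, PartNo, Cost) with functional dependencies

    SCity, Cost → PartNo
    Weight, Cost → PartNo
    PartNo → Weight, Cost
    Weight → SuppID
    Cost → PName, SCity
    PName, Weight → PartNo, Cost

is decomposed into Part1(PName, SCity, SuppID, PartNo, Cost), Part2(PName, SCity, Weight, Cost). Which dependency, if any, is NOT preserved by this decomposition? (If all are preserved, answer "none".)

Check Weight → SuppID: no single fragment contains all of {Weight, SuppID}, and the restricted closure of {Weight} across the fragments never reaches {SuppID}.
SCity, Cost → PartNo is preserved.
Weight, Cost → PartNo is preserved.
PartNo → Weight, Cost is preserved.
Cost → PName, SCity is preserved.
PName, Weight → PartNo, Cost is preserved.

Weight → SuppID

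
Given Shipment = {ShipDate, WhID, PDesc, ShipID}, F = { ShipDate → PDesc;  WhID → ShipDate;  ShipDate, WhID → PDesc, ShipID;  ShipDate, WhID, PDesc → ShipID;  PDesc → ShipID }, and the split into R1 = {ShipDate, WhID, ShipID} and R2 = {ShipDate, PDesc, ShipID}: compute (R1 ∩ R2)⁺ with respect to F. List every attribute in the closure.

R1 ∩ R2 = {ShipDate, ShipID}.
ShipDate → PDesc applies, adding PDesc
Closure: {ShipDate, PDesc, ShipID}.

ShipDate, PDesc, ShipID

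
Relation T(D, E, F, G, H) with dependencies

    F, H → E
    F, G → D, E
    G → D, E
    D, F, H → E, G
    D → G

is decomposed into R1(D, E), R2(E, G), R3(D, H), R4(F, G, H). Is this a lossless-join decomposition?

Chase test. Columns are D, E, F, G, H; row i has aⱼ where attribute j ∈ Ri, else bᵢⱼ.
Initial tableau (one row per fragment):
  row 1: a1 a2 b13 b14 b15
  row 2: b21 a2 b23 a4 b25
  row 3: a1 b32 b33 b34 a5
  row 4: b41 b42 a3 a4 a5
Rows 2 and 4 agree on G; apply G→D, E and equate their D, E entries.
Rows 1 and 3 agree on D; apply D→G and equate their G entries.
Rows 1 and 3 agree on G; apply G→D, E and equate their D, E entries.
No row becomes fully distinguished — the join is lossy.

No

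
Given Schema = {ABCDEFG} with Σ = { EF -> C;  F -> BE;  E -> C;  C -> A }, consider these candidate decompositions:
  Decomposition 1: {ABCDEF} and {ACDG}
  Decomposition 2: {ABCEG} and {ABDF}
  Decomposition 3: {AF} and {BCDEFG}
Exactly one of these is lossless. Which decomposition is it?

Decomposition 3

Decomposition 1: common = {ACD}, closure = {ACD} → lossy.
Decomposition 2: common = {AB}, closure = {AB} → lossy.
Decomposition 3: common = {F}, closure = {ABCEF} → lossless.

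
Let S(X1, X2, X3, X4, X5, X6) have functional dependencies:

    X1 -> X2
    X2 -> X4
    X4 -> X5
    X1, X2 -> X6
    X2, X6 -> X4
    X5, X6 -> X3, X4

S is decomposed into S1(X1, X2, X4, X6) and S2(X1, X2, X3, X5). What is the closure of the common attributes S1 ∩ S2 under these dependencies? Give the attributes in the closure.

S1 ∩ S2 = {X1, X2}.
X2 → X4 applies, adding X4
X4 → X5 applies, adding X5
X1, X2 → X6 applies, adding X6
X5, X6 → X3, X4 applies, adding X3
Closure: {X1, X2, X3, X4, X5, X6}.

X1, X2, X3, X4, X5, X6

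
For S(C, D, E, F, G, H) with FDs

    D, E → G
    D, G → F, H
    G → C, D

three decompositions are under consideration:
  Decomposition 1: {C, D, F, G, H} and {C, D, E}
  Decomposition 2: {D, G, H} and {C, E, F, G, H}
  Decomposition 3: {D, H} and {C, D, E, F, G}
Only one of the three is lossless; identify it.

Decomposition 2

Decomposition 1: common = {C, D}, closure = {C, D} → lossy.
Decomposition 2: common = {G, H}, closure = {C, D, F, G, H} → lossless.
Decomposition 3: common = {D}, closure = {D} → lossy.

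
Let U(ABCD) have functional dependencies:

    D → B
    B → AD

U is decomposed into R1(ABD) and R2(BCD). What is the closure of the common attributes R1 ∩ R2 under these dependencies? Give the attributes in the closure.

ABD

R1 ∩ R2 = {BD}.
B → AD applies, adding A
Closure: {ABD}.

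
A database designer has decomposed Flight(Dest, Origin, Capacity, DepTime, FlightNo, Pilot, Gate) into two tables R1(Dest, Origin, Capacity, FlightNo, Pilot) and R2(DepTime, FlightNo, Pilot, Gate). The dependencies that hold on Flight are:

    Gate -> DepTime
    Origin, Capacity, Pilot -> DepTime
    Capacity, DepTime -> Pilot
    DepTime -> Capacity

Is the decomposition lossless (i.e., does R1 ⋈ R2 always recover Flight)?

No

Common attributes: R1 ∩ R2 = {FlightNo, Pilot}.
No dependency enlarges {FlightNo, Pilot}, so (FlightNo, Pilot)⁺ = {FlightNo, Pilot}.
The closure contains neither all of R1 = {Dest, Origin, Capacity, FlightNo, Pilot} nor all of R2 = {DepTime, FlightNo, Pilot, Gate}, so the common attributes are not a superkey of either fragment. The join is lossy.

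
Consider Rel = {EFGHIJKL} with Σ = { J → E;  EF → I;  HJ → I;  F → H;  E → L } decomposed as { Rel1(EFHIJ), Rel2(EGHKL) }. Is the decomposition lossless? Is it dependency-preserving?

lossy but dependency-preserving

Lossless test: (EH)⁺ = {EHL}, which is a superkey of neither fragment — lossy.
Dependency preservation: every FD's attributes lie within a single fragment, so each can be enforced locally — preserved.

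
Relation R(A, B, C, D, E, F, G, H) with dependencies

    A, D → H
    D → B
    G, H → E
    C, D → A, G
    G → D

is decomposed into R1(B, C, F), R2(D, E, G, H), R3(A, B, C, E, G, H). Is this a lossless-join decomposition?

Chase test. Columns are A, B, C, D, E, F, G, H; row i has aⱼ where attribute j ∈ Ri, else bᵢⱼ.
Initial tableau (one row per fragment):
  row 1: b11 a2 a3 b14 b15 a6 b17 b18
  row 2: b21 b22 b23 a4 a5 b26 a7 a8
  row 3: a1 a2 a3 b34 a5 b36 a7 a8
Rows 2 and 3 agree on G; apply G→D and equate their D entries.
Rows 2 and 3 agree on D; apply D→B and equate their B entries.
No row becomes fully distinguished — the join is lossy.

No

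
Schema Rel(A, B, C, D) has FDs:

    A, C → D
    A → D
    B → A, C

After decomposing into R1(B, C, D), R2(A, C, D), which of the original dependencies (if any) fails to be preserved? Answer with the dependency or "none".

B → A, C

Check B → A, C: no single fragment contains all of {A, B, C}, and the restricted closure of {B} across the fragments never reaches {A, C}.
A, C → D is preserved.
A → D is preserved.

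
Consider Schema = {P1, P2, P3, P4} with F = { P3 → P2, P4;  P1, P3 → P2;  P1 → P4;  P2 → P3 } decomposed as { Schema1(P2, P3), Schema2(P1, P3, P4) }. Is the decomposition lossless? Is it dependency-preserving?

Lossless test: (P3)⁺ = {P2, P3, P4}, which contains all of one fragment — lossless.
Dependency preservation: P3 → P2, P4; P1, P3 → P2 are not contained in any single fragment, but the restricted closure of each left-hand side across the fragments still reaches the right-hand side; the remaining FDs each lie inside some fragment. All dependencies are preserved.

lossless and dependency-preserving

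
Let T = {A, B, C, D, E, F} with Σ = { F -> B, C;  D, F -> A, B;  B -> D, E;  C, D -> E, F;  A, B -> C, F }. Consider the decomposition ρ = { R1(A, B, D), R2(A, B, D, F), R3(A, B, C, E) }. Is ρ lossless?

Chase test. Columns are A, B, C, D, E, F; row i has aⱼ where attribute j ∈ Ri, else bᵢⱼ.
Initial tableau (one row per fragment):
  row 1: a1 a2 b13 a4 b15 b16
  row 2: a1 a2 b23 a4 b25 a6
  row 3: a1 a2 a3 b34 a5 b36
Rows 1 and 2 agree on B; apply B→D, E and equate their D, E entries.
Rows 1 and 3 agree on B; apply B→D, E and equate their D, E entries.
Rows 1 and 2 agree on A, B; apply A, B→C, F and equate their C, F entries.
Rows 1 and 3 agree on A, B; apply A, B→C, F and equate their C, F entries.
Row 1 is now all distinguished symbols — the join is lossless.

Yes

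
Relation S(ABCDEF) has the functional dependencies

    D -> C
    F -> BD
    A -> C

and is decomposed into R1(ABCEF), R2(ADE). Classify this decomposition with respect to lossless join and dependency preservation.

lossy and not dependency-preserving

Lossless test: (AE)⁺ = {ACE}, which is a superkey of neither fragment — lossy.
Dependency preservation: the restricted closure of {D} across the fragments never reaches {C}, so D → C cannot be enforced without a join — not preserved.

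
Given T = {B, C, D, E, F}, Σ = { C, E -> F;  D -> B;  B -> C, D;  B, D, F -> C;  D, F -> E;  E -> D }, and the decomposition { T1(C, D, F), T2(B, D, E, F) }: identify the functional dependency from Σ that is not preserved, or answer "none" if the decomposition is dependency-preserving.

none

C, E → F: restricted closure across fragments reaches F.
D → B lies within T2.
B → C, D: restricted closure across fragments reaches C, D.
B, D, F → C: restricted closure across fragments reaches C.
D, F → E lies within T2.
E → D lies within T2.
Every dependency is enforceable on the fragments, so the decomposition is dependency-preserving.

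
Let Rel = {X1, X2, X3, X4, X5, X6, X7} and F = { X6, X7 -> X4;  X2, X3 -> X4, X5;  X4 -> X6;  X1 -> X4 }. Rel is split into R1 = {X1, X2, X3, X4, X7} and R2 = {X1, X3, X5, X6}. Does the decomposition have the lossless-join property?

Common attributes: R1 ∩ R2 = {X1, X3}.
Closure of {X1, X3}: X1 → X4 applies, adding X4; X4 → X6 applies, adding X6. So (X1, X3)⁺ = {X1, X3, X4, X6}.
The closure contains neither all of R1 = {X1, X2, X3, X4, X7} nor all of R2 = {X1, X3, X5, X6}, so the common attributes are not a superkey of either fragment. The join is lossy.

No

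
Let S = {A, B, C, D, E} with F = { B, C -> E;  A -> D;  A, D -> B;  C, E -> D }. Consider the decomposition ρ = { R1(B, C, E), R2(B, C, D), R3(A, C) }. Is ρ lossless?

No

Chase test. Columns are A, B, C, D, E; row i has aⱼ where attribute j ∈ Ri, else bᵢⱼ.
Initial tableau (one row per fragment):
  row 1: b11 a2 a3 b14 a5
  row 2: b21 a2 a3 a4 b25
  row 3: a1 b32 a3 b34 b35
Rows 1 and 2 agree on B, C; apply B, C→E and equate their E entries.
Rows 1 and 2 agree on C, E; apply C, E→D and equate their D entries.
No row becomes fully distinguished — the join is lossy.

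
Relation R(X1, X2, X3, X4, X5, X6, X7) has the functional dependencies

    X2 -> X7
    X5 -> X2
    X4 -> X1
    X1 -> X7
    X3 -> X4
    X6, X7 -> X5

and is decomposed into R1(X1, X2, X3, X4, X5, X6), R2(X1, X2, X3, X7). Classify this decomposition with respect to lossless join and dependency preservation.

Lossless test: (X1, X2, X3)⁺ = {X1, X2, X3, X4, X7}, which contains all of one fragment — lossless.
Dependency preservation: the restricted closure of {X6, X7} across the fragments never reaches {X5}, so X6, X7 → X5 cannot be enforced without a join — not preserved.

lossless but not dependency-preserving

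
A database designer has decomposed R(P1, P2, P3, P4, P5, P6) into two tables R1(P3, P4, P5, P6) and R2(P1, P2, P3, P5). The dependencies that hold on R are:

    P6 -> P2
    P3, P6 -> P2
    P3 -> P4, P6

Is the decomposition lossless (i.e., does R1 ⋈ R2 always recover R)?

Yes

Common attributes: R1 ∩ R2 = {P3, P5}.
Closure of {P3, P5}: P3 → P4, P6 applies, adding P4, P6; P6 → P2 applies, adding P2. So (P3, P5)⁺ = {P2, P3, P4, P5, P6}.
This closure contains every attribute of R1, so R1 ∩ R2 → R1. The join is lossless.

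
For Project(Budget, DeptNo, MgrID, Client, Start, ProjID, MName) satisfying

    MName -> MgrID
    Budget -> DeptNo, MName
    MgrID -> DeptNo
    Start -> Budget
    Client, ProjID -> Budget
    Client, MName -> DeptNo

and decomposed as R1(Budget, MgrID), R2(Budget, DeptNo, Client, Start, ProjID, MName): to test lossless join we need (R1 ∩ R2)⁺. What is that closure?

Budget, DeptNo, MgrID, MName

R1 ∩ R2 = {Budget}.
Budget → DeptNo, MName applies, adding DeptNo, MName
MName → MgrID applies, adding MgrID
Closure: {Budget, DeptNo, MgrID, MName}.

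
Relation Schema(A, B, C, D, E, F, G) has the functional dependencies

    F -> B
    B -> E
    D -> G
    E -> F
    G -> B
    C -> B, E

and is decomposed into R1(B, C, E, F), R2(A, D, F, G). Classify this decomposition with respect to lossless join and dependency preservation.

Lossless test: (F)⁺ = {B, E, F}, which is a superkey of neither fragment — lossy.
Dependency preservation: G → B is not contained in any single fragment, but the restricted closure of its left-hand side across the fragments still reaches the right-hand side; the remaining FDs each lie inside some fragment. All dependencies are preserved.

lossy but dependency-preserving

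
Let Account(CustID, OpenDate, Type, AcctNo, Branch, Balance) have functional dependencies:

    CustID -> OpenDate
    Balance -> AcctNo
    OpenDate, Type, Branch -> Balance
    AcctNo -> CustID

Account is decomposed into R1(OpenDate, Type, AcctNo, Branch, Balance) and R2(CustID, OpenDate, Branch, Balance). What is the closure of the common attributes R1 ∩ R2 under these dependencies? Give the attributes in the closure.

R1 ∩ R2 = {OpenDate, Branch, Balance}.
Balance → AcctNo applies, adding AcctNo
AcctNo → CustID applies, adding CustID
Closure: {CustID, OpenDate, AcctNo, Branch, Balance}.

CustID, OpenDate, AcctNo, Branch, Balance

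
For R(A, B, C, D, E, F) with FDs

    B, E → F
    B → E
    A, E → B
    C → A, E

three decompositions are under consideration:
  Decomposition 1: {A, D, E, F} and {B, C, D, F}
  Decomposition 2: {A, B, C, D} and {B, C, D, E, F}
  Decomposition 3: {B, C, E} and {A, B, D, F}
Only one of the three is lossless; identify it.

Decomposition 2

Decomposition 1: common = {D, F}, closure = {D, F} → lossy.
Decomposition 2: common = {B, C, D}, closure = {A, B, C, D, E, F} → lossless.
Decomposition 3: common = {B}, closure = {B, E, F} → lossy.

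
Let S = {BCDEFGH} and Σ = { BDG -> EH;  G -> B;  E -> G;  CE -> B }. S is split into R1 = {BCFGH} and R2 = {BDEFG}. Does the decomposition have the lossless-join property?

Common attributes: R1 ∩ R2 = {BFG}.
No dependency enlarges {BFG}, so (BFG)⁺ = {BFG}.
The closure contains neither all of R1 = {BCFGH} nor all of R2 = {BDEFG}, so the common attributes are not a superkey of either fragment. The join is lossy.

No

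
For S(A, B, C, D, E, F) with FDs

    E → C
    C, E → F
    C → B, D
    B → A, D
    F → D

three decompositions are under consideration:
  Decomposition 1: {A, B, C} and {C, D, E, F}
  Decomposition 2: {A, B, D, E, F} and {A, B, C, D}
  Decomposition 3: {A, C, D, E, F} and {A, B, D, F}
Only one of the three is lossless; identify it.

Decomposition 1: common = {C}, closure = {A, B, C, D} → lossless.
Decomposition 2: common = {A, B, D}, closure = {A, B, D} → lossy.
Decomposition 3: common = {A, D, F}, closure = {A, D, F} → lossy.

Decomposition 1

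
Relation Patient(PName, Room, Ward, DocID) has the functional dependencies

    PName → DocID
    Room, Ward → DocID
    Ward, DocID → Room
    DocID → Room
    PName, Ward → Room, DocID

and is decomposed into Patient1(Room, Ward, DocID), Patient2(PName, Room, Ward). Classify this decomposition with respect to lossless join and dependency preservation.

lossless but not dependency-preserving

Lossless test: (Room, Ward)⁺ = {Room, Ward, DocID}, which contains all of one fragment — lossless.
Dependency preservation: the restricted closure of {PName} across the fragments never reaches {DocID}, so PName → DocID cannot be enforced without a join — not preserved.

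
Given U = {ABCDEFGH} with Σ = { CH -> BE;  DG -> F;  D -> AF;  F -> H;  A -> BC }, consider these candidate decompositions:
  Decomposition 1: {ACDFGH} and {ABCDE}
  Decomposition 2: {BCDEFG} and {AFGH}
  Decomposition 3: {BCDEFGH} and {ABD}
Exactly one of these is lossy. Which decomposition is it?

Decomposition 2

Decomposition 1: common = {ACD}, closure = {ABCDEFH} → lossless.
Decomposition 2: common = {FG}, closure = {FGH} → lossy.
Decomposition 3: common = {BD}, closure = {ABCDEFH} → lossless.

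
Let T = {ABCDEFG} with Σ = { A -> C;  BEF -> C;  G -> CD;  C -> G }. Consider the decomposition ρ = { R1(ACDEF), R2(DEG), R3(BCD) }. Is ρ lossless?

Chase test. Columns are ABCDEFG; row i has aⱼ where attribute j ∈ Ri, else bᵢⱼ.
Initial tableau (one row per fragment):
  row 1: a1 b12 a3 a4 a5 a6 b17
  row 2: b21 b22 b23 a4 a5 b26 a7
  row 3: b31 a2 a3 a4 b35 b36 b37
Rows 1 and 3 agree on C; apply C→G and equate their G entries.
No row becomes fully distinguished — the join is lossy.

No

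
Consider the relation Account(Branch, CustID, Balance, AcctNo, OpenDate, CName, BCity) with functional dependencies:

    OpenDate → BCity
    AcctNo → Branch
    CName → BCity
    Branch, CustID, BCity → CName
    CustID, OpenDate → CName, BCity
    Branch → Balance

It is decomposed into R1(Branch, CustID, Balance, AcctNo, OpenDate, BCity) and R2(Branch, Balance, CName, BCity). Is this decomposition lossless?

Common attributes: R1 ∩ R2 = {Branch, Balance, BCity}.
No dependency enlarges {Branch, Balance, BCity}, so (Branch, Balance, BCity)⁺ = {Branch, Balance, BCity}.
The closure contains neither all of R1 = {Branch, CustID, Balance, AcctNo, OpenDate, BCity} nor all of R2 = {Branch, Balance, CName, BCity}, so the common attributes are not a superkey of either fragment. The join is lossy.

No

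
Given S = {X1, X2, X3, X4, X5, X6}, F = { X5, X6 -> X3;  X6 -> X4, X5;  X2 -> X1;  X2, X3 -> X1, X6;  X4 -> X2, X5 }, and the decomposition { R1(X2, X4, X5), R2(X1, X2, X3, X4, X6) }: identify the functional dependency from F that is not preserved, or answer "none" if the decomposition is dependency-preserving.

X5, X6 → X3: restricted closure across fragments reaches X3.
X6 → X4, X5: restricted closure across fragments reaches X4, X5.
X2 → X1 lies within R2.
X2, X3 → X1, X6 lies within R2.
X4 → X2, X5 lies within R1.
Every dependency is enforceable on the fragments, so the decomposition is dependency-preserving.

none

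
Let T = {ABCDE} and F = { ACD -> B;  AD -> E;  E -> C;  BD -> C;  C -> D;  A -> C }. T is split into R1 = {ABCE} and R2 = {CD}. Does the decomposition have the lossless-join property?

Yes

Common attributes: R1 ∩ R2 = {C}.
Closure of {C}: C → D applies, adding D. So (C)⁺ = {CD}.
This closure contains every attribute of R2, so R1 ∩ R2 → R2. The join is lossless.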